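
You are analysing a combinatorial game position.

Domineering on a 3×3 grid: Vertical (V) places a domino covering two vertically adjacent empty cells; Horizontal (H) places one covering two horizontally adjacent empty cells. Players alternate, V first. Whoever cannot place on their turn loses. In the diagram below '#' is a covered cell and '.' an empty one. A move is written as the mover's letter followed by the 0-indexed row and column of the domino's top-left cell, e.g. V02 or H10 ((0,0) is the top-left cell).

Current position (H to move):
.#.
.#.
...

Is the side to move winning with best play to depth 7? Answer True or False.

p1 H@[.#./.#./...]: H20[.#./.#./##.]-1* H21[.#./.#./.##]-1
p2 V@[.#./.#./##.]: V00[##./##./##.]+1* V02[.##/.##/##.]+1 V12[.#./.##/###]+1
p3 H@[##./##./##.] terminal -1; root [.#./.#./...] d7

H winning at [.#./.#./...]: False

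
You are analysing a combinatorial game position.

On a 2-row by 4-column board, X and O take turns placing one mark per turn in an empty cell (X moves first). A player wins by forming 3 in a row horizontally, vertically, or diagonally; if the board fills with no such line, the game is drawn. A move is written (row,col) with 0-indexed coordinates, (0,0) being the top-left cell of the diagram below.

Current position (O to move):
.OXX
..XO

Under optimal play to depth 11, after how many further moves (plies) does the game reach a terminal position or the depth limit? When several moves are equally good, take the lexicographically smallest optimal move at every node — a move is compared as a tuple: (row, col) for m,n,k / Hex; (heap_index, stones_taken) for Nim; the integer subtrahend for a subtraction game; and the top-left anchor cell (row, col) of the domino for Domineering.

PV length from [.OXX/..XO]: 3 plies

ply 1, O at .OXX/..XO | (0,0)=+0→OOXX/..XO*; (1,0)=+0→.OXX/O.XO; (1,1)=+0→.OXX/.OXO
ply 2, X at OOXX/..XO | (1,0)=+0→OOXX/X.XO*; (1,1)=+0→OOXX/.XXO
ply 3, O at OOXX/X.XO | (1,1)=+0→OOXX/XOXO*
ply 4: OOXX/XOXO is terminal +0 (X); from .OXX/..XO depth 11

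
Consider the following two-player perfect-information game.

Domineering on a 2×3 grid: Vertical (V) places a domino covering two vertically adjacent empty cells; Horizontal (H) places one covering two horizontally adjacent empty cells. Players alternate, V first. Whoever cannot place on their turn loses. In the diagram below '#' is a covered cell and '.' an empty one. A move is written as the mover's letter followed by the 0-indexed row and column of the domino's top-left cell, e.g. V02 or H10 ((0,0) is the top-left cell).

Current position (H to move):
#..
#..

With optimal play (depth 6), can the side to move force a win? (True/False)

H winning at [#../#..]: True

p1 H@[#../#..]: H01[###/#..]+1* H11[#../###]+1
p2 V@[###/#..] terminal -1; root [#../#..] d6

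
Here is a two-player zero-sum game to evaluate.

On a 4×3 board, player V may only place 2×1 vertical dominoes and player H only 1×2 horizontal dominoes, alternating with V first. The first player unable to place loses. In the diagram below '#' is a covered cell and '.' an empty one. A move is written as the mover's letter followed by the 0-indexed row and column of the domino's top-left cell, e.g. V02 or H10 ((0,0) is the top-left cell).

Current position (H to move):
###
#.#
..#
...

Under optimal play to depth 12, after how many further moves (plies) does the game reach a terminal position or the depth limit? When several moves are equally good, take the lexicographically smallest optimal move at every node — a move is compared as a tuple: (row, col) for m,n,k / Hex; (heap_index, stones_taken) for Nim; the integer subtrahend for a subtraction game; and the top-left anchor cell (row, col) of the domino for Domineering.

ply 1, H at ###/#.#/..#/... | H20=+1→###/#.#/###/...*; H30=-1→###/#.#/..#/##.; H31=-1→###/#.#/..#/.##
ply 2: ###/#.#/###/... is terminal -1 (V); from ###/#.#/..#/... depth 12

PV length from [###/#.#/..#/...]: 1 ply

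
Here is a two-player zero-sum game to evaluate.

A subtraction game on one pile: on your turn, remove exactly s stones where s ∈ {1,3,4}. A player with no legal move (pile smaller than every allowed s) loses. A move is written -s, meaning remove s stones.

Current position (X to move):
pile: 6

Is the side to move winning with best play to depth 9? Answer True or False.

X winning at [6]: True

ply 1, X at 6 | -1=-1→5; -3=-1→3; -4=+1→2*
ply 2, O at 2 | -1=-1→1*
ply 3, X at 1 | -1=+1→0*
ply 4: 0 is terminal -1 (O); from 6 depth 9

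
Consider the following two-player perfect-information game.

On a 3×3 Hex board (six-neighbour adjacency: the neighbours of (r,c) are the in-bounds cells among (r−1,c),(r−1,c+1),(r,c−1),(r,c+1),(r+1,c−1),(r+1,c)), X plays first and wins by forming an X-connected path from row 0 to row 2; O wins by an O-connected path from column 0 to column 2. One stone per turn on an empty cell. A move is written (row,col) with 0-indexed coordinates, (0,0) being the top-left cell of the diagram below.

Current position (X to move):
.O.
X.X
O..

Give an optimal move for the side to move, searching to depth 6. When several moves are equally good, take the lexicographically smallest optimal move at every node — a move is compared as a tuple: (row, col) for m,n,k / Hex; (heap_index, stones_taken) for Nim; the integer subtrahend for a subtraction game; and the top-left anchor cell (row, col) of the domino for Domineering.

p1 X@[.O./X.X/O..]: (0,0)[XO./X.X/O..]+1* (0,2)[.OX/X.X/O..]+1 (1,1)[.O./XXX/O..]+1 (2,1)[.O./X.X/OX.]-1 (2,2)[.O./X.X/O.X]-1
p2 O@[XO./X.X/O..]: (0,2)[XOO/X.X/O..]-1* (1,1)[XO./XOX/O..]-1 (2,1)[XO./X.X/OO.]-1 (2,2)[XO./X.X/O.O]-1
p3 X@[XOO/X.X/O..]: (1,1)[XOO/XXX/O..]+1* (2,1)[XOO/X.X/OX.]-1 (2,2)[XOO/X.X/O.X]-1
p4 O@[XOO/XXX/O..]: (2,1)[XOO/XXX/OO.]-1* (2,2)[XOO/XXX/O.O]-1
p5 X@[XOO/XXX/OO.]: (2,2)[XOO/XXX/OOX]+1*
p6 O@[XOO/XXX/OOX] terminal -1; root [.O./X.X/O..] d6

X's best at [.O./X.X/O..]: (0,0)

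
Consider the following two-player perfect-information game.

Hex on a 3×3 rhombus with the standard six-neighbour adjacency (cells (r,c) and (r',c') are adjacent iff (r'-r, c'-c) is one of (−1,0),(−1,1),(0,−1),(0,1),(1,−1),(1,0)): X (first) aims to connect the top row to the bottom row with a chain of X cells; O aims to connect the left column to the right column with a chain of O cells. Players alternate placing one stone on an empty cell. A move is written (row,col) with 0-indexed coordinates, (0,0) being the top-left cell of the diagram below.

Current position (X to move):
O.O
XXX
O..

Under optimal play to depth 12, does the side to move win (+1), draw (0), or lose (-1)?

value(O.O/XXX/O.., X) = +1

p1 X@[O.O/XXX/O..]: (0,1)[OXO/XXX/O..]+1* (2,1)[O.O/XXX/OX.]-1 (2,2)[O.O/XXX/O.X]-1
p2 O@[OXO/XXX/O..]: (2,1)[OXO/XXX/OO.]-1* (2,2)[OXO/XXX/O.O]-1
p3 X@[OXO/XXX/OO.]: (2,2)[OXO/XXX/OOX]+1*
p4 O@[OXO/XXX/OOX] terminal -1; root [O.O/XXX/O..] d12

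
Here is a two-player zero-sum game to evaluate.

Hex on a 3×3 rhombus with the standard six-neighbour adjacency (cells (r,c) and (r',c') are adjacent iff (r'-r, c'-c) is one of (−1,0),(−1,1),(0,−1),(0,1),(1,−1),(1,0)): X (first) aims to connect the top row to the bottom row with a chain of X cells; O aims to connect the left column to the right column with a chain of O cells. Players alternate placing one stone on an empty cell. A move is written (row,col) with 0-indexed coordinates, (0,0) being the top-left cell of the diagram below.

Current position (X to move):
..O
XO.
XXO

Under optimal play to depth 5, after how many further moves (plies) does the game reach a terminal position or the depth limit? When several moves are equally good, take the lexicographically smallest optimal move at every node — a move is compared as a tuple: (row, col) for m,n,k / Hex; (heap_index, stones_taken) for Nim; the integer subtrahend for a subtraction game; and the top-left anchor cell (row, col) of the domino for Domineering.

ply 1, X at ..O/XO./XXO | (0,0)=+1→X.O/XO./XXO*; (0,1)=+1→.XO/XO./XXO; (1,2)=+1→..O/XOX/XXO
ply 2: X.O/XO./XXO is terminal -1 (O); from ..O/XO./XXO depth 5

PV length from [..O/XO./XXO]: 1 ply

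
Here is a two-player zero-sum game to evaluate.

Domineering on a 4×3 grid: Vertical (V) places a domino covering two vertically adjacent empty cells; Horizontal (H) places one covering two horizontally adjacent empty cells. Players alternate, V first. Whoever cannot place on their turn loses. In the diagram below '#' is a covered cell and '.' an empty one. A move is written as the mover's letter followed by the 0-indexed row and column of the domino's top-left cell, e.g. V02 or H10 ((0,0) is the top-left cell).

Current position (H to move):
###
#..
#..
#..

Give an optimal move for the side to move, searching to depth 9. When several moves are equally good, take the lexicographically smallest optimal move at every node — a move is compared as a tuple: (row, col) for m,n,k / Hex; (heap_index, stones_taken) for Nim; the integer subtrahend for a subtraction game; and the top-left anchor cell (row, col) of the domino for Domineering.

H's best at [###/#../#../#..]: H21

p1 H@[###/#../#../#..]: H11[###/###/#../#..]-1 H21[###/#../###/#..]+1* H31[###/#../#../###]-1
p2 V@[###/#../###/#..] terminal -1; root [###/#../#../#..] d9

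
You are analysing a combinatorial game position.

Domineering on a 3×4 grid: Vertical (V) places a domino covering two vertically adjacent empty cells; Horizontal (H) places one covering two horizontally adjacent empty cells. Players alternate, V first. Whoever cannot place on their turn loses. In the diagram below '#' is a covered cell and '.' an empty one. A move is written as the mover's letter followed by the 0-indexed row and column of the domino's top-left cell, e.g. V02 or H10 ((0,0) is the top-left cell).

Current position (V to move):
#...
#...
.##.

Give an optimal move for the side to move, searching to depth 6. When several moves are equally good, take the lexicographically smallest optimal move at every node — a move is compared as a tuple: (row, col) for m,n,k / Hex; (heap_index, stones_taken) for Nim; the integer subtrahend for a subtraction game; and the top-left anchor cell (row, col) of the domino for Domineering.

V's best at [#.../#.../.##.]: V02

p1 V@[#.../#.../.##.]: V01[##../##../.##.]-1 V02[#.#./#.#./.##.]+1* V03[#..#/#..#/.##.]-1 V13[#.../#..#/.###]-1
p2 H@[#.#./#.#./.##.] terminal -1; root [#.../#.../.##.] d6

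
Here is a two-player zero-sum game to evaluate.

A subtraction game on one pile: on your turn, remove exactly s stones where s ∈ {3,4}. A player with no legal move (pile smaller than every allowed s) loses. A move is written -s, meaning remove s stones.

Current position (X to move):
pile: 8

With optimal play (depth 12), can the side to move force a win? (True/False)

[8] X move#1: -3:-1/5*, -4:-1/4
[5] O move#2: -3:+1/2*, -4:+1/1
[2] end (terminal -1, X#3); searched 8 to 12

X winning at [8]: False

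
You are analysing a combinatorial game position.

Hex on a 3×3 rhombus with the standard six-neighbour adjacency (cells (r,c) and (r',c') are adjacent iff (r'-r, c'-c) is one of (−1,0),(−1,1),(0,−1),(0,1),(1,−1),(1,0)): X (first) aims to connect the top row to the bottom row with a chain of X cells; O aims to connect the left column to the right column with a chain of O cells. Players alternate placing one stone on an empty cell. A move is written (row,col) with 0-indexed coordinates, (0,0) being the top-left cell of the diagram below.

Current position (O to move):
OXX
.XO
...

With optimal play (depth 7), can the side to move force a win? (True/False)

[OXX/.XO/...] O move#1: (1,0):-1/OXX/OXO/...*, (2,0):-1/OXX/.XO/O.., (2,1):-1/OXX/.XO/.O., (2,2):-1/OXX/.XO/..O
[OXX/OXO/...] X move#2: (2,0):+1/OXX/OXO/X..*, (2,1):+1/OXX/OXO/.X., (2,2):+1/OXX/OXO/..X
[OXX/OXO/X..] end (terminal -1, O#3); searched OXX/.XO/... to 7

O winning at [OXX/.XO/...]: False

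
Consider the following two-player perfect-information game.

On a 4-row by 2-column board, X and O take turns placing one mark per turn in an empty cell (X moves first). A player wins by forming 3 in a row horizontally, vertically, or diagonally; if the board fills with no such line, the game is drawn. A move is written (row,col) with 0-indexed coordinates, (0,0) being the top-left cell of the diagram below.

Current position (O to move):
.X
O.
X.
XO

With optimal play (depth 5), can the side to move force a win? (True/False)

O winning at [.X/O./X./XO]: False

p1 O@[.X/O./X./XO]: (0,0)[OX/O./X./XO]+0* (1,1)[.X/OO/X./XO]+0 (2,1)[.X/O./XO/XO]+0
p2 X@[OX/O./X./XO]: (1,1)[OX/OX/X./XO]+0* (2,1)[OX/O./XX/XO]+0
p3 O@[OX/OX/X./XO]: (2,1)[OX/OX/XO/XO]+0*
p4 X@[OX/OX/XO/XO] terminal +0; root [.X/O./X./XO] d5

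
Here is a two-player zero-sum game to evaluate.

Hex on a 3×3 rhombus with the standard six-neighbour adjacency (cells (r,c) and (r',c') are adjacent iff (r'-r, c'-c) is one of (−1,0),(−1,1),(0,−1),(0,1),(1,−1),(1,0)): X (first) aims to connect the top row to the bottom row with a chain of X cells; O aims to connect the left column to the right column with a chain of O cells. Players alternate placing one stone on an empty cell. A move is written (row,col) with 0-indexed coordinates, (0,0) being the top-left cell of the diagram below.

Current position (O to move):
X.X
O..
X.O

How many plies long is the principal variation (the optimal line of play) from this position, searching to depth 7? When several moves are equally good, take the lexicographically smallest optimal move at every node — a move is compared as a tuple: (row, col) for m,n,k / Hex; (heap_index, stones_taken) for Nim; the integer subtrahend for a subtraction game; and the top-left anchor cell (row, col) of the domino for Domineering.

p1 O@[X.X/O../X.O]: (0,1)[XOX/O../X.O]-1 (1,1)[X.X/OO./X.O]+1* (1,2)[X.X/O.O/X.O]-1 (2,1)[X.X/O../XOO]-1
p2 X@[X.X/OO./X.O]: (0,1)[XXX/OO./X.O]-1* (1,2)[X.X/OOX/X.O]-1 (2,1)[X.X/OO./XXO]-1
p3 O@[XXX/OO./X.O]: (1,2)[XXX/OOO/X.O]+1* (2,1)[XXX/OO./XOO]+1
p4 X@[XXX/OOO/X.O] terminal -1; root [X.X/O../X.O] d7

PV length from [X.X/O../X.O]: 3 plies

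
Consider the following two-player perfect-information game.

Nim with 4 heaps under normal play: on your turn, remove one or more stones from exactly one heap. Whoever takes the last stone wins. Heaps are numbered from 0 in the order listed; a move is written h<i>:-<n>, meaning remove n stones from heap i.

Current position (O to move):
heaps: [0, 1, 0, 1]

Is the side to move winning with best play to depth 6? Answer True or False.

p1 O@[(0,1,0,1)]: h1:-1[(0,0,0,1)]-1* h3:-1[(0,1,0,0)]-1
p2 X@[(0,0,0,1)]: h3:-1[(0,0,0,0)]+1*
p3 O@[(0,0,0,0)] terminal -1; root [(0,1,0,1)] d6

O winning at [(0,1,0,1)]: False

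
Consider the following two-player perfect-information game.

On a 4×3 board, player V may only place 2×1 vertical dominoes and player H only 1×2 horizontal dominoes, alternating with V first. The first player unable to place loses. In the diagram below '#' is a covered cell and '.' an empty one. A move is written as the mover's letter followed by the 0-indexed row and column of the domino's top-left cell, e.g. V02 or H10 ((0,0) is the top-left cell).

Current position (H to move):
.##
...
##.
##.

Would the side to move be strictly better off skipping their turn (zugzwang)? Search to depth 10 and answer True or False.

ply 1, H at .##/.../##./##. | H10=-1→.##/##./##./##.*; H11=-1→.##/.##/##./##.
ply 2, V at .##/##./##./##. | V12=+1→.##/###/###/##.*; V22=+1→.##/##./###/###
ply 3: .##/###/###/##. is terminal -1 (H); from .##/.../##./##. depth 10
pass branch (V moves first from the same position):
  | ply 1, V at .##/.../##./##. | V00=+1→###/#../##./##.*; V12=-1→.##/..#/###/##.; V22=-1→.##/.../###/###
  | ply 2, H at ###/#../##./##. | H11=-1→###/###/##./##.*
  | ply 3, V at ###/###/##./##. | V22=+1→###/###/###/###*
  | ply 4: ###/###/###/### is terminal -1 (H); from .##/.../##./##. depth 10
H moving scores -1; H passing scores -1

zugzwang(.##/.../##./##., H) = False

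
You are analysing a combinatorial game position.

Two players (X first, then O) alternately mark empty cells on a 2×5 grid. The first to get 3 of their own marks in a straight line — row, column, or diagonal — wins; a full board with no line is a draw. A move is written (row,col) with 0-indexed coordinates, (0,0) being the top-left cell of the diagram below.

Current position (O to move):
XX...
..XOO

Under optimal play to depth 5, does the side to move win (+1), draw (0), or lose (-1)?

value(XX.../..XOO, O) = 0

ply 1, O at XX.../..XOO | (0,2)=+0→XXO../..XOO*; (0,3)=-1→XX.O./..XOO; (0,4)=-1→XX..O/..XOO; (1,0)=-1→XX.../O.XOO; (1,1)=-1→XX.../.OXOO
ply 2, X at XXO../..XOO | (0,3)=+0→XXOX./..XOO*; (0,4)=+0→XXO.X/..XOO; (1,0)=+0→XXO../X.XOO; (1,1)=+0→XXO../.XXOO
ply 3, O at XXOX./..XOO | (0,4)=+0→XXOXO/..XOO*; (1,0)=+0→XXOX./O.XOO; (1,1)=+0→XXOX./.OXOO
ply 4, X at XXOXO/..XOO | (1,0)=+0→XXOXO/X.XOO*; (1,1)=+0→XXOXO/.XXOO
ply 5, O at XXOXO/X.XOO | (1,1)=+0→XXOXO/XOXOO*
ply 6: XXOXO/XOXOO is terminal +0 (X); from XX.../..XOO depth 5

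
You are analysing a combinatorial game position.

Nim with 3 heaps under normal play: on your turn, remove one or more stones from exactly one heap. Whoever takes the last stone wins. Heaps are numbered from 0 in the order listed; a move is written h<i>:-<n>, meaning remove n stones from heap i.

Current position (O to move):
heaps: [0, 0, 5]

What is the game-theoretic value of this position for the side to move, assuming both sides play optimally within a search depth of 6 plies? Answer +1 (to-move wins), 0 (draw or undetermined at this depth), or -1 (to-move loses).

p1 O@[(0,0,5)]: h2:-1[(0,0,4)]-1 h2:-2[(0,0,3)]-1 h2:-3[(0,0,2)]-1 h2:-4[(0,0,1)]-1 h2:-5[(0,0,0)]+1*
p2 X@[(0,0,0)] terminal -1; root [(0,0,5)] d6

value((0,0,5), O) = +1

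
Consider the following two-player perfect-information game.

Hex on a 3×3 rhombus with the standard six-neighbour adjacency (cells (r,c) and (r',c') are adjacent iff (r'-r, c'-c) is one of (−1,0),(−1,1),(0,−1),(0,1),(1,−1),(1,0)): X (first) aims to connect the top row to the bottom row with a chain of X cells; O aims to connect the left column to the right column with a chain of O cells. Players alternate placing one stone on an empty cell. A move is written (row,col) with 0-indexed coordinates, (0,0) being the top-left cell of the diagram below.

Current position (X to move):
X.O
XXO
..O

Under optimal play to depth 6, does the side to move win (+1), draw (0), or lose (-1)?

value(X.O/XXO/..O, X) = +1

p1 X@[X.O/XXO/..O]: (0,1)[XXO/XXO/..O]+1* (2,0)[X.O/XXO/X.O]+1 (2,1)[X.O/XXO/.XO]+1
p2 O@[XXO/XXO/..O]: (2,0)[XXO/XXO/O.O]-1* (2,1)[XXO/XXO/.OO]-1
p3 X@[XXO/XXO/O.O]: (2,1)[XXO/XXO/OXO]+1*
p4 O@[XXO/XXO/OXO] terminal -1; root [X.O/XXO/..O] d6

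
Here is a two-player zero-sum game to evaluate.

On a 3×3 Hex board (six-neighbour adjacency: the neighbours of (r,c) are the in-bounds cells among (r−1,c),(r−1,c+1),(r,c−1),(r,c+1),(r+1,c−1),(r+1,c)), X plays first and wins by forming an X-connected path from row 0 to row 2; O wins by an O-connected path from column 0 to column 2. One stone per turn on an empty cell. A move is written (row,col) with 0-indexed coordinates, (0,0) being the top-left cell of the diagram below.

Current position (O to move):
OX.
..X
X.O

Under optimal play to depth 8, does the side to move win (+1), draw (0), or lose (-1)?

[OX./..X/X.O] O move#1: (0,2):-1/OXO/..X/X.O*, (1,0):-1/OX./O.X/X.O, (1,1):-1/OX./.OX/X.O, (2,1):-1/OX./..X/XOO
[OXO/..X/X.O] X move#2: (1,0):+1/OXO/X.X/X.O*, (1,1):+1/OXO/.XX/X.O, (2,1):+1/OXO/..X/XXO
[OXO/X.X/X.O] end (terminal -1, O#3); searched OX./..X/X.O to 8

value(OX./..X/X.O, O) = -1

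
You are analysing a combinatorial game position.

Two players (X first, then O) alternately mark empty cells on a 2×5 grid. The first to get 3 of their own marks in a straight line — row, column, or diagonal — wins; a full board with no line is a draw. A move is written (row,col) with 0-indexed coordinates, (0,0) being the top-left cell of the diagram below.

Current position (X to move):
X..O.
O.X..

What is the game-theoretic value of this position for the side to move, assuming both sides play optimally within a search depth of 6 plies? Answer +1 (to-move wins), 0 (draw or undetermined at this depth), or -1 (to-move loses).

value(X..O./O.X.., X) = +1

p1 X@[X..O./O.X..]: (0,1)[XX.O./O.X..]+0 (0,2)[X.XO./O.X..]+1* (0,4)[X..OX/O.X..]+0 (1,1)[X..O./OXX..]+0 (1,3)[X..O./O.XX.]+1 (1,4)[X..O./O.X.X]+0
p2 O@[X.XO./O.X..]: (0,1)[XOXO./O.X..]-1* (0,4)[X.XOO/O.X..]-1 (1,1)[X.XO./OOX..]-1 (1,3)[X.XO./O.XO.]-1 (1,4)[X.XO./O.X.O]-1
p3 X@[XOXO./O.X..]: (0,4)[XOXOX/O.X..]+0 (1,1)[XOXO./OXX..]+0 (1,3)[XOXO./O.XX.]+1* (1,4)[XOXO./O.X.X]+0
p4 O@[XOXO./O.XX.]: (0,4)[XOXOO/O.XX.]-1* (1,1)[XOXO./OOXX.]-1 (1,4)[XOXO./O.XXO]-1
p5 X@[XOXOO/O.XX.]: (1,1)[XOXOO/OXXX.]+1* (1,4)[XOXOO/O.XXX]+1
p6 O@[XOXOO/OXXX.] terminal -1; root [X..O./O.X..] d6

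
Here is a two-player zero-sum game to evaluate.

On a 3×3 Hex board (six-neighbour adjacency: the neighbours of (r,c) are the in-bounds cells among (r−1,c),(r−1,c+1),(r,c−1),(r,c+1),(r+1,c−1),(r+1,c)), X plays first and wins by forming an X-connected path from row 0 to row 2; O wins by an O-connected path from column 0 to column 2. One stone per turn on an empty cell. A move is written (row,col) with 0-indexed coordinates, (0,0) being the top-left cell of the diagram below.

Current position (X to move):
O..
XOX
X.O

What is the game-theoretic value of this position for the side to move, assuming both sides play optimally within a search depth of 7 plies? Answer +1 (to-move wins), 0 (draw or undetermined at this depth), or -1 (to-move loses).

p1 X@[O../XOX/X.O]: (0,1)[OX./XOX/X.O]+1* (0,2)[O.X/XOX/X.O]+1 (2,1)[O../XOX/XXO]+1
p2 O@[OX./XOX/X.O] terminal -1; root [O../XOX/X.O] d7

value(O../XOX/X.O, X) = +1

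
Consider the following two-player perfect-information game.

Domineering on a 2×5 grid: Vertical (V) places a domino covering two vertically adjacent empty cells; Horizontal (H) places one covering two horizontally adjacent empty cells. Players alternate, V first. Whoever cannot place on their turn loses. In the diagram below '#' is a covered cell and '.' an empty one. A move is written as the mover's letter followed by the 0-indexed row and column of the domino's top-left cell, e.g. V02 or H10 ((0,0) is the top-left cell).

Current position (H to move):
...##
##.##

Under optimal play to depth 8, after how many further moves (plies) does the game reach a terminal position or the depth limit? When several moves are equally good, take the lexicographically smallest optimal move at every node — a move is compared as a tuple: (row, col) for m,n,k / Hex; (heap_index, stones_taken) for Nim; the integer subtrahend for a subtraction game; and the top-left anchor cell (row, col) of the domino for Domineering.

PV length from [...##/##.##]: 1 ply

ply 1, H at ...##/##.## | H00=-1→##.##/##.##; H01=+1→.####/##.##*
ply 2: .####/##.## is terminal -1 (V); from ...##/##.## depth 8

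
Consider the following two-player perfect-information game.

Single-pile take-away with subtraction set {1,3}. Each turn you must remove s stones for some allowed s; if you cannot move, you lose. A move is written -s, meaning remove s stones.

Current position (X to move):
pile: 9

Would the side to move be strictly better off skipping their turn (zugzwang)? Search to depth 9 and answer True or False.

zugzwang(9, X) = False

p1 X@[9]: -1[8]+1* -3[6]+1
p2 O@[8]: -1[7]-1* -3[5]-1
p3 X@[7]: -1[6]+1* -3[4]+1
p4 O@[6]: -1[5]-1* -3[3]-1
p5 X@[5]: -1[4]+1* -3[2]+1
p6 O@[4]: -1[3]-1* -3[1]-1
p7 X@[3]: -1[2]+1* -3[0]+1
p8 O@[2]: -1[1]-1*
p9 X@[1]: -1[0]+1*
p10 O@[0] terminal -1; root [9] d9
if X skipped the turn, O would face:
~ p1 O@[9]: -1[8]+1* -3[6]+1
~ p2 X@[8]: -1[7]-1* -3[5]-1
~ p3 O@[7]: -1[6]+1* -3[4]+1
~ p4 X@[6]: -1[5]-1* -3[3]-1
~ p5 O@[5]: -1[4]+1* -3[2]+1
~ p6 X@[4]: -1[3]-1* -3[1]-1
~ p7 O@[3]: -1[2]+1* -3[0]+1
~ p8 X@[2]: -1[1]-1*
~ p9 O@[1]: -1[0]+1*
~ p10 X@[0] terminal -1; root [9] d9
compare (X): move=+1 vs pass=-1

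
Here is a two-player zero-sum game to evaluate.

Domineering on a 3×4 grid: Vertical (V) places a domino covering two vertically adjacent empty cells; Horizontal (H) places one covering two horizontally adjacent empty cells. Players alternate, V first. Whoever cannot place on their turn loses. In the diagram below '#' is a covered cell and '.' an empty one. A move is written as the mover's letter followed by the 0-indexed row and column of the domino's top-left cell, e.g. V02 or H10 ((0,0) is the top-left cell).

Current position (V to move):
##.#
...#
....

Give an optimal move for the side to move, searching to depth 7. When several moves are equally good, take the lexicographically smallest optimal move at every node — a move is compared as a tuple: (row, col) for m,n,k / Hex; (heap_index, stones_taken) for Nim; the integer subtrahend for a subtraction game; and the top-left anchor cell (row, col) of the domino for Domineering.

V's best at [##.#/...#/....]: V11

p1 V@[##.#/...#/....]: V02[####/..##/....]-1 V10[##.#/#..#/#...]-1 V11[##.#/.#.#/.#..]+1* V12[##.#/..##/..#.]-1
p2 H@[##.#/.#.#/.#..]: H22[##.#/.#.#/.###]-1*
p3 V@[##.#/.#.#/.###]: V02[####/.###/.###]+1* V10[##.#/##.#/####]+1
p4 H@[####/.###/.###] terminal -1; root [##.#/...#/....] d7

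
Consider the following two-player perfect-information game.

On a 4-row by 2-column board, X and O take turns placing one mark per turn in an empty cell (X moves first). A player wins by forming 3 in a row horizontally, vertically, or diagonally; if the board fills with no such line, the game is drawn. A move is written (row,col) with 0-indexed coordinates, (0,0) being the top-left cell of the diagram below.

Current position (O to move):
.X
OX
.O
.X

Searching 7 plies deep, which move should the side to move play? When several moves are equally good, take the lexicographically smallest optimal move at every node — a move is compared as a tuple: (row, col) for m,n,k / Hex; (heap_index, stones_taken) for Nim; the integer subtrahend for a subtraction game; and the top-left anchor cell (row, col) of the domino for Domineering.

p1 O@[.X/OX/.O/.X]: (0,0)[OX/OX/.O/.X]+0 (2,0)[.X/OX/OO/.X]+1* (3,0)[.X/OX/.O/OX]+0
p2 X@[.X/OX/OO/.X]: (0,0)[XX/OX/OO/.X]-1* (3,0)[.X/OX/OO/XX]-1
p3 O@[XX/OX/OO/.X]: (3,0)[XX/OX/OO/OX]+1*
p4 X@[XX/OX/OO/OX] terminal -1; root [.X/OX/.O/.X] d7

O's best at [.X/OX/.O/.X]: (2,0)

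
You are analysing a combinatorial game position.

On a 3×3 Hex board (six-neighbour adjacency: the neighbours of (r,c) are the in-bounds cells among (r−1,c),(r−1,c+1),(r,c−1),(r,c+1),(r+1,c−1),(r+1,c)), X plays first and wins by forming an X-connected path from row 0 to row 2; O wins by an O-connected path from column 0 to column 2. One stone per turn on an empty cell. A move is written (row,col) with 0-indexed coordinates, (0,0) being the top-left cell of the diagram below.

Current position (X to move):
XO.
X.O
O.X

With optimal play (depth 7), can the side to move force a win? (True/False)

X winning at [XO./X.O/O.X]: False

ply 1, X at XO./X.O/O.X | (0,2)=-1→XOX/X.O/O.X*; (1,1)=-1→XO./XXO/O.X; (2,1)=-1→XO./X.O/OXX
ply 2, O at XOX/X.O/O.X | (1,1)=+1→XOX/XOO/O.X*; (2,1)=+1→XOX/X.O/OOX
ply 3: XOX/XOO/O.X is terminal -1 (X); from XO./X.O/O.X depth 7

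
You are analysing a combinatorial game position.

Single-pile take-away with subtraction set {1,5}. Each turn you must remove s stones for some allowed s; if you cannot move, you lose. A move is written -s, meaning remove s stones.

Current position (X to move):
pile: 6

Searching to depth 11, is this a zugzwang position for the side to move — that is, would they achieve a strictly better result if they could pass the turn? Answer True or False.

[6] X move#1: -1:-1/5*, -5:-1/1
[5] O move#2: -1:+1/4*, -5:+1/0
[4] X move#3: -1:-1/3*
[3] O move#4: -1:+1/2*
[2] X move#5: -1:-1/1*
[1] O move#6: -1:+1/0*
[0] end (terminal -1, X#7); searched 6 to 11
suppose X passes — search the same position with O to move:
pass> [6] O move#1: -1:-1/5*, -5:-1/1
pass> [5] X move#2: -1:+1/4*, -5:+1/0
pass> [4] O move#3: -1:-1/3*
pass> [3] X move#4: -1:+1/2*
pass> [2] O move#5: -1:-1/1*
pass> [1] X move#6: -1:+1/0*
pass> [0] end (terminal -1, O#7); searched 6 to 11
for X: play -1, pass +1

zugzwang(6, X) = True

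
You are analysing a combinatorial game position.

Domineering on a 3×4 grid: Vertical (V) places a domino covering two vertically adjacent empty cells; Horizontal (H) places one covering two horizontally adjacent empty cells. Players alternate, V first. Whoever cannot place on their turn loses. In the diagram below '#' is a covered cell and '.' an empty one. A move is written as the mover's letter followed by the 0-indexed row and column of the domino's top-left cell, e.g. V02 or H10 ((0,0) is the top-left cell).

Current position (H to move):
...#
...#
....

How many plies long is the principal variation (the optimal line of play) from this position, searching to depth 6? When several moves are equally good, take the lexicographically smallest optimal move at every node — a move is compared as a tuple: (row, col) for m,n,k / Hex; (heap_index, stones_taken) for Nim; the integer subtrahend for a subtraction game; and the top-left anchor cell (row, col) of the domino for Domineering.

PV length from [...#/...#/....]: 3 plies

p1 H@[...#/...#/....]: H00[##.#/...#/....]-1 H01[.###/...#/....]-1 H10[...#/##.#/....]+1* H11[...#/.###/....]+1 H20[...#/...#/##..]-1 H21[...#/...#/.##.]-1 H22[...#/...#/..##]-1
p2 V@[...#/##.#/....]: V02[..##/####/....]-1* V12[...#/####/..#.]-1
p3 H@[..##/####/....]: H00[####/####/....]+1* H20[..##/####/##..]+1 H21[..##/####/.##.]+1 H22[..##/####/..##]+1
p4 V@[####/####/....] terminal -1; root [...#/...#/....] d6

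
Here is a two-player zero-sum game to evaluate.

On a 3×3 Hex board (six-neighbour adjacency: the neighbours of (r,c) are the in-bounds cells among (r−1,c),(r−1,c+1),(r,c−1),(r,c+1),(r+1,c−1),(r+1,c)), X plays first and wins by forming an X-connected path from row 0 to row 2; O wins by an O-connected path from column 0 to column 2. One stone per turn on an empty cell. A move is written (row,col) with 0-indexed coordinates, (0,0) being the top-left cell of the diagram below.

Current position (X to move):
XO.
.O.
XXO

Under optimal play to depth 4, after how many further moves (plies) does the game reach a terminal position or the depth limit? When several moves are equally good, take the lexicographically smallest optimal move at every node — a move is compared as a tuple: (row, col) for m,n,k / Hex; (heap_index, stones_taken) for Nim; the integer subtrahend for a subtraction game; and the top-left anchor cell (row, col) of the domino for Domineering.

PV length from [XO./.O./XXO]: 3 plies

ply 1, X at XO./.O./XXO | (0,2)=+1→XOX/.O./XXO*; (1,0)=+1→XO./XO./XXO; (1,2)=+1→XO./.OX/XXO
ply 2, O at XOX/.O./XXO | (1,0)=-1→XOX/OO./XXO*; (1,2)=-1→XOX/.OO/XXO
ply 3, X at XOX/OO./XXO | (1,2)=+1→XOX/OOX/XXO*
ply 4: XOX/OOX/XXO is terminal -1 (O); from XO./.O./XXO depth 4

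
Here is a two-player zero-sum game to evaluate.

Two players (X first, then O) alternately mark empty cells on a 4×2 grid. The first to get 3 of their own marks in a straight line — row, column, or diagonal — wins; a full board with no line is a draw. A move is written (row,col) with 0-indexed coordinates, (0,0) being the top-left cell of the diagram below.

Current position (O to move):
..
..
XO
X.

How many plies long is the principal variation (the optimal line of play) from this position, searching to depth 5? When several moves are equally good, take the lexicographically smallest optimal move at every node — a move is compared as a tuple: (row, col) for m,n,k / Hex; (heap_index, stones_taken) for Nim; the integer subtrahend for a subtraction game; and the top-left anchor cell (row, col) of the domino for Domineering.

[../../XO/X.] O move#1: (0,0):-1/O./../XO/X., (0,1):-1/.O/../XO/X., (1,0):+0/../O./XO/X.*, (1,1):-1/../.O/XO/X., (3,1):-1/../../XO/XO
[../O./XO/X.] X move#2: (0,0):-1/X./O./XO/X., (0,1):+0/.X/O./XO/X.*, (1,1):+0/../OX/XO/X., (3,1):+0/../O./XO/XX
[.X/O./XO/X.] O move#3: (0,0):+0/OX/O./XO/X.*, (1,1):+0/.X/OO/XO/X., (3,1):+0/.X/O./XO/XO
[OX/O./XO/X.] X move#4: (1,1):+0/OX/OX/XO/X.*, (3,1):+0/OX/O./XO/XX
[OX/OX/XO/X.] O move#5: (3,1):+0/OX/OX/XO/XO*
[OX/OX/XO/XO] end (terminal +0, X#6); searched ../../XO/X. to 5

PV length from [../../XO/X.]: 5 plies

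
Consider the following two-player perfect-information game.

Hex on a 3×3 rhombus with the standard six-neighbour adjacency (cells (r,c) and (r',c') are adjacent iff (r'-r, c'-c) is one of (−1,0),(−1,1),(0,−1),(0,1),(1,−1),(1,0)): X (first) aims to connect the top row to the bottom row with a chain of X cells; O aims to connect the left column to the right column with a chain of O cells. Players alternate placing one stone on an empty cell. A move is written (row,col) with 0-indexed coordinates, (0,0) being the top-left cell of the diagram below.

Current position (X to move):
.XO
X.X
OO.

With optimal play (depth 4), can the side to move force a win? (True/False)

X winning at [.XO/X.X/OO.]: False

p1 X@[.XO/X.X/OO.]: (0,0)[XXO/X.X/OO.]-1* (1,1)[.XO/XXX/OO.]-1 (2,2)[.XO/X.X/OOX]-1
p2 O@[XXO/X.X/OO.]: (1,1)[XXO/XOX/OO.]+1* (2,2)[XXO/X.X/OOO]+1
p3 X@[XXO/XOX/OO.] terminal -1; root [.XO/X.X/OO.] d4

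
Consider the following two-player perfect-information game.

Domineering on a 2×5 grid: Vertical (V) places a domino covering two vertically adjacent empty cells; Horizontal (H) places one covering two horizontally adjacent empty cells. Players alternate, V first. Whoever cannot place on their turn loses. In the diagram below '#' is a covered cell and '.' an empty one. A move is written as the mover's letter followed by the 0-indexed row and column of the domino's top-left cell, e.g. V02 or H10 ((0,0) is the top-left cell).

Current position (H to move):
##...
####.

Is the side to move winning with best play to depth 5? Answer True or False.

H winning at [##.../####.]: True

[##.../####.] H move#1: H02:-1/####./####., H03:+1/##.##/####.*
[##.##/####.] end (terminal -1, V#2); searched ##.../####. to 5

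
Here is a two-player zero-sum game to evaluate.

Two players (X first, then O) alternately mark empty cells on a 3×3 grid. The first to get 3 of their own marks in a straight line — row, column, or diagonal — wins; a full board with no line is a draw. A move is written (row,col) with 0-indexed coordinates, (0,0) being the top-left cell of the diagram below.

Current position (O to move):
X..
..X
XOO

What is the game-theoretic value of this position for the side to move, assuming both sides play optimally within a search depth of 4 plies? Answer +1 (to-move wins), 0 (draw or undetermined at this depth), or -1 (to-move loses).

ply 1, O at X../..X/XOO | (0,1)=-1→XO./..X/XOO*; (0,2)=-1→X.O/..X/XOO; (1,0)=-1→X../O.X/XOO; (1,1)=-1→X../.OX/XOO
ply 2, X at XO./..X/XOO | (0,2)=-1→XOX/..X/XOO; (1,0)=+1→XO./X.X/XOO*; (1,1)=+1→XO./.XX/XOO
ply 3: XO./X.X/XOO is terminal -1 (O); from X../..X/XOO depth 4

value(X../..X/XOO, O) = -1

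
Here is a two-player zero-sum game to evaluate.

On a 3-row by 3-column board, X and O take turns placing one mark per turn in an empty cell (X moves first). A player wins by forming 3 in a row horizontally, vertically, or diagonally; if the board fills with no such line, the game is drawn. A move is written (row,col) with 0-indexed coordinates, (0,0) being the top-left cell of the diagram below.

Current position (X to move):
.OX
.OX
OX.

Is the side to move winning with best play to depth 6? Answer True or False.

X winning at [.OX/.OX/OX.]: True

ply 1, X at .OX/.OX/OX. | (0,0)=+0→XOX/.OX/OX.; (1,0)=+0→.OX/XOX/OX.; (2,2)=+1→.OX/.OX/OXX*
ply 2: .OX/.OX/OXX is terminal -1 (O); from .OX/.OX/OX. depth 6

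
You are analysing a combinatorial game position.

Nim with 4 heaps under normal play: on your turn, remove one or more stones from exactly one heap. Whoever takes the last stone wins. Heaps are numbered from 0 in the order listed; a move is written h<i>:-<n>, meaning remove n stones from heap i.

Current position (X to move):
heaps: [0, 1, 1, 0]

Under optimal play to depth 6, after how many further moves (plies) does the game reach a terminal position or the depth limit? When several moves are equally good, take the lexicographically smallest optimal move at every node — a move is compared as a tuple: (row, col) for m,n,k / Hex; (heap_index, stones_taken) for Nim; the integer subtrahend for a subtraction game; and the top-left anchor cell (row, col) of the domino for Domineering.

[(0,1,1,0)] X move#1: h1:-1:-1/(0,0,1,0)*, h2:-1:-1/(0,1,0,0)
[(0,0,1,0)] O move#2: h2:-1:+1/(0,0,0,0)*
[(0,0,0,0)] end (terminal -1, X#3); searched (0,1,1,0) to 6

PV length from [(0,1,1,0)]: 2 plies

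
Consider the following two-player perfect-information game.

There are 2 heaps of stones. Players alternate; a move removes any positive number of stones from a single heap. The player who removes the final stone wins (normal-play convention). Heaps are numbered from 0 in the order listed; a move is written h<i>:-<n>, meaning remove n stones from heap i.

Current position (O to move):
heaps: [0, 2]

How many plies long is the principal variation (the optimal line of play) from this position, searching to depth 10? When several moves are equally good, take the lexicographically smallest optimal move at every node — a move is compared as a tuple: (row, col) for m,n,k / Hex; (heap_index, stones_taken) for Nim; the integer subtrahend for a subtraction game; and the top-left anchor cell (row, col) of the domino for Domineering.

PV length from [(0,2)]: 1 ply

[(0,2)] O move#1: h1:-1:-1/(0,1), h1:-2:+1/(0,0)*
[(0,0)] end (terminal -1, X#2); searched (0,2) to 10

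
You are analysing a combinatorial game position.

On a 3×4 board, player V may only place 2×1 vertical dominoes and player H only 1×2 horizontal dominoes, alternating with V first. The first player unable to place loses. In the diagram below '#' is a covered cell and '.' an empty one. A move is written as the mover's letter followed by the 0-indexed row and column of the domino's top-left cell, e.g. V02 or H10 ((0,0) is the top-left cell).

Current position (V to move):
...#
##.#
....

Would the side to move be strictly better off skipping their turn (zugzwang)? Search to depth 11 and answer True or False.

p1 V@[...#/##.#/....]: V02[..##/####/....]-1* V12[...#/####/..#.]-1
p2 H@[..##/####/....]: H00[####/####/....]+1* H20[..##/####/##..]+1 H21[..##/####/.##.]+1 H22[..##/####/..##]+1
p3 V@[####/####/....] terminal -1; root [...#/##.#/....] d11
pass branch (H moves first from the same position):
  | p1 H@[...#/##.#/....]: H00[##.#/##.#/....]+1* H01[.###/##.#/....]+1 H20[...#/##.#/##..]+1 H21[...#/##.#/.##.]+1 H22[...#/##.#/..##]+1
  | p2 V@[##.#/##.#/....]: V02[####/####/....]-1* V12[##.#/####/..#.]-1
  | p3 H@[####/####/....]: H20[####/####/##..]+1* H21[####/####/.##.]+1 H22[####/####/..##]+1
  | p4 V@[####/####/##..] terminal -1; root [...#/##.#/....] d11
V moving scores -1; V passing scores -1

zugzwang(...#/##.#/...., V) = False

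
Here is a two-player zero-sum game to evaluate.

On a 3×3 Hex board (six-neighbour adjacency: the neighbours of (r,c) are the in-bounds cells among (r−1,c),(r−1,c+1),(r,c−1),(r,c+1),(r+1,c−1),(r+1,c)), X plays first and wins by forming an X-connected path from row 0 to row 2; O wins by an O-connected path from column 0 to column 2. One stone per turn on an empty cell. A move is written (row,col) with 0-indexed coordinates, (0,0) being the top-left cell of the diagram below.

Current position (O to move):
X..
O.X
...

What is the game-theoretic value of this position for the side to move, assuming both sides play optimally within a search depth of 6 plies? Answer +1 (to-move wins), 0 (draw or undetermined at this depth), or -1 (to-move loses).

value(X../O.X/..., O) = +1

p1 O@[X../O.X/...]: (0,1)[XO./O.X/...]-1 (0,2)[X.O/O.X/...]+1* (1,1)[X../OOX/...]-1 (2,0)[X../O.X/O..]-1 (2,1)[X../O.X/.O.]-1 (2,2)[X../O.X/..O]-1
p2 X@[X.O/O.X/...]: (0,1)[XXO/O.X/...]-1* (1,1)[X.O/OXX/...]-1 (2,0)[X.O/O.X/X..]-1 (2,1)[X.O/O.X/.X.]-1 (2,2)[X.O/O.X/..X]-1
p3 O@[XXO/O.X/...]: (1,1)[XXO/OOX/...]+1* (2,0)[XXO/O.X/O..]-1 (2,1)[XXO/O.X/.O.]-1 (2,2)[XXO/O.X/..O]-1
p4 X@[XXO/OOX/...] terminal -1; root [X../O.X/...] d6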